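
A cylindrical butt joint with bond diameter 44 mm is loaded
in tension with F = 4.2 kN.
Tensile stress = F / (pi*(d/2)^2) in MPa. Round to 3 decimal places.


Area = pi * (44/2)^2 = 1520.5308 mm^2
Stress = 4.2*1000 / 1520.5308
= 2.762 MPa

2.762


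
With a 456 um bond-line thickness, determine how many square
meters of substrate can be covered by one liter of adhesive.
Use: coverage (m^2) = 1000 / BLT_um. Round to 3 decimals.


Coverage = 1000 / 456 = 2.193 m^2

2.193


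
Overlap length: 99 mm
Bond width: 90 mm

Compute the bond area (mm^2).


Bond area = 99 * 90 = 8910 mm^2

8910


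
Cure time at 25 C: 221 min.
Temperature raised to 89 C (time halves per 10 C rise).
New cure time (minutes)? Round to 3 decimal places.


Acceleration factor = 2^(64/10) = 84.4485
New time = 221 / 84.4485 = 2.617 min

2.617


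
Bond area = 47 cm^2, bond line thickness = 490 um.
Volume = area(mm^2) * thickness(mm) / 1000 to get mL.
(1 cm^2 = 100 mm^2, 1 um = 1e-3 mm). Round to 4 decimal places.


area_mm2 = 47 * 100 = 4700
blt_mm = 490 * 1e-3 = 0.49
vol_mm3 = 4700 * 0.49 = 2303.0
vol_mL = 2303.0 / 1000 = 2.3030 mL

2.3030


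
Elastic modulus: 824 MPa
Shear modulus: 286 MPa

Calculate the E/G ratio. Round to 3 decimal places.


E / G = 824 / 286 = 2.881

2.881


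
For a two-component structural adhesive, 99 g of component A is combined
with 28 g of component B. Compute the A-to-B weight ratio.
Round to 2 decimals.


Weight ratio A:B = 99 / 28
= 3.54

3.54


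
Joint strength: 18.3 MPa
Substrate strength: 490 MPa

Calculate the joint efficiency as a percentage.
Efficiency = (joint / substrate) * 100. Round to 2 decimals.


Efficiency = (18.3 / 490) * 100 = 3.73%

3.73


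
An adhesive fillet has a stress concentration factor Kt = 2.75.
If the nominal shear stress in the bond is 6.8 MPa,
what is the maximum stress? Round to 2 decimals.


Max stress = 6.8 * 2.75 = 18.70 MPa

18.70


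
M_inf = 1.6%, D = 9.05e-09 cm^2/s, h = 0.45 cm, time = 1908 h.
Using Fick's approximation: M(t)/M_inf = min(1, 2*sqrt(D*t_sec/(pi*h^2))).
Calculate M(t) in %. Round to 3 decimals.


t = 6868800 s
ratio = min(1, 2*sqrt(9.05e-09*6868800/(pi*0.2025)))
= 0.625183
M(t) = 1.6 * 0.625183 = 1.000%

1.000


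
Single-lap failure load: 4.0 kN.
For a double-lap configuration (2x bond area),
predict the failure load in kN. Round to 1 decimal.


Failure load = 4.0 * 2 = 8.0 kN

8.0


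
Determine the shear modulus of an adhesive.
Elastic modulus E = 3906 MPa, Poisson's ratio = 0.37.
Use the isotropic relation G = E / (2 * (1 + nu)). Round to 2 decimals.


G = 3906 / (2*(1+0.37)) = 3906 / 2.74
= 1425.55 MPa

1425.55


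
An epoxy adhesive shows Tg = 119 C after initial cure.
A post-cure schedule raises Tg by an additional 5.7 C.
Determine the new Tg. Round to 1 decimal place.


New Tg = 119 + 5.7
= 124.7 C

124.7


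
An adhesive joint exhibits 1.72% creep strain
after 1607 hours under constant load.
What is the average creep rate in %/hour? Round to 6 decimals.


Creep rate = strain / time
= 1.72 / 1607
= 0.001070 %/h

0.001070


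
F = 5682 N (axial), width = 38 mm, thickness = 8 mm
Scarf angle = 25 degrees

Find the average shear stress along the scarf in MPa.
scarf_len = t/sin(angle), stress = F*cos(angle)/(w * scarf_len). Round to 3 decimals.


scarf_len = 8/sin(25 deg) = 18.9296
cos(25 deg) = 0.906308
stress = 5682*0.906308/(38*18.9296) = 7.159 MPa

7.159


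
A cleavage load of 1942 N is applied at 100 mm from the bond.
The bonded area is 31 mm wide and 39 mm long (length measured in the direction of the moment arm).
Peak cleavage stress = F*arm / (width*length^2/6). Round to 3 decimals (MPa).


Moment = 1942 * 100 = 194200 N*mm
Section modulus = 31 * 1521 / 6 = 47151 / 6 mm^3
Stress = 194200 / (47151 / 6) = 1165200 / 47151
= 24.712 MPa

24.712


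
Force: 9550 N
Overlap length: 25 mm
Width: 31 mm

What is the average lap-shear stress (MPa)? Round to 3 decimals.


Average shear stress = F / (overlap * width)
= 9550 / (25 * 31)
= 12.323 MPa

12.323


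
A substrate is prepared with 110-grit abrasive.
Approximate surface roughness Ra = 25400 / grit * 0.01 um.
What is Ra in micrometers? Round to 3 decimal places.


Ra = 25400 / 110 * 0.01 = 2.309 um

2.309


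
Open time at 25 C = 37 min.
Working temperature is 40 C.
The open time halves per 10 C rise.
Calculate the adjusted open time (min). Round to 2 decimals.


factor = 2^((40 - 25) / 10) = 2.8284
ot = 37 / 2.8284 = 13.08 min

13.08


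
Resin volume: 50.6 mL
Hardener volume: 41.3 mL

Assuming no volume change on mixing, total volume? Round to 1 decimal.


V_total = 50.6 + 41.3 = 91.9 mL

91.9


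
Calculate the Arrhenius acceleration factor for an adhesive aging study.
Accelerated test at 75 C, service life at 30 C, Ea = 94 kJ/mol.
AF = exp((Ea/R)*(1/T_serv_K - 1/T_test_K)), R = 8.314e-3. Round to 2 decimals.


T_test = 348.15 K, T_serv = 303.15 K
Ea/R = 94 / 0.008314 = 11306.23
AF = exp(11306.23 * (1/303.15 - 1/348.15))
= 124.05

124.05


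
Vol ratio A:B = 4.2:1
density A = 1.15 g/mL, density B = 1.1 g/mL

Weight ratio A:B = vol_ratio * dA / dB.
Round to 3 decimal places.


Weight ratio = 4.2 * 1.15 / 1.1
= 4.391

4.391


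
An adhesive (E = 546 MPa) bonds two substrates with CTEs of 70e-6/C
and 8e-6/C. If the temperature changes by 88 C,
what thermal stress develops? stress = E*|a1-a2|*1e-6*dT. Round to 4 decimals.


Stress = 546 * |70 - 8| * 1e-6 * 88
= 2.9790 MPa

2.9790


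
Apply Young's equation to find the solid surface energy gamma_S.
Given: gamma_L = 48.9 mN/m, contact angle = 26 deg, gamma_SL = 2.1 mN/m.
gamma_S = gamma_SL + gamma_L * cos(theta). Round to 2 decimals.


theta_rad = 26 * pi/180 = 0.453786
gamma_S = 2.1 + 48.9 * cos(0.453786)
= 46.05 mN/m

46.05


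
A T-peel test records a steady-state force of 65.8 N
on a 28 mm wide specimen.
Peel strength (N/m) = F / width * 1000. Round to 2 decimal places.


Peel strength = 65.8 / 28 * 1000
= 2350.00 N/m

2350.00


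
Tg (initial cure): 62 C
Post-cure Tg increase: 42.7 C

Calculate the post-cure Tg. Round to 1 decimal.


Post-cure Tg = 62 + 42.7 = 104.7 C

104.7


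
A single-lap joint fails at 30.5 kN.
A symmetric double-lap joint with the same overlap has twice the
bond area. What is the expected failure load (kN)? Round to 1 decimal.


Double-lap load = 2 * 30.5 = 61.0 kN

61.0


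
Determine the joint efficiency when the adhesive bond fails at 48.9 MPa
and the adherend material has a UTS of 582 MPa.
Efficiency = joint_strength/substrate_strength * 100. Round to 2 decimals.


Joint efficiency = 48.9 / 582 * 100
= 8.40%

8.40


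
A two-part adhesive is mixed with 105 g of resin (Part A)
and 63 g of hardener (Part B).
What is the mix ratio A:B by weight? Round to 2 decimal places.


Mix ratio = mass_A / mass_B
= 105 / 63
= 1.67

1.67


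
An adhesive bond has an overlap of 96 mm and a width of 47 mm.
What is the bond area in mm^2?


Bond area = overlap * width
= 96 * 47
= 4512 mm^2

4512


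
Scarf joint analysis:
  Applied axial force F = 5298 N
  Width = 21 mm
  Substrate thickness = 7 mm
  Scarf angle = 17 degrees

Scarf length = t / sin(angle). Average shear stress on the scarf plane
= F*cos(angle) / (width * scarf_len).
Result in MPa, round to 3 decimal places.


Scarf length = 7 / sin(17 deg) = 23.9421 mm
cos(17 deg) = 0.956305
Shear = 5298 * 0.956305 / (21 * 23.9421)
= 10.077 MPa

10.077


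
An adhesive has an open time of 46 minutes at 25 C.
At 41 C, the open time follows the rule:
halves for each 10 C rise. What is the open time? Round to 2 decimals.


Factor = 2^((41-25)/10) = 3.0314
Open time = 46 / 3.0314 = 15.17 min

15.17


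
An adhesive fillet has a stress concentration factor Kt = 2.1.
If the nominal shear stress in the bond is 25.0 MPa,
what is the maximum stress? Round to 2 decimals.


Max stress = 25.0 * 2.1 = 52.50 MPa

52.50


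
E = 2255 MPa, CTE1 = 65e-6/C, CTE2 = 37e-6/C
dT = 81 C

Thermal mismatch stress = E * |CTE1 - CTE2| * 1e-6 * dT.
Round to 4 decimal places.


= 2255 * 28e-6 * 81
= 5.1143 MPa

5.1143


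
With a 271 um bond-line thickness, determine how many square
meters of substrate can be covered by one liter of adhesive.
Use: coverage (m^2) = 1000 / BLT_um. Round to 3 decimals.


Coverage = 1000 / 271 = 3.690 m^2

3.690


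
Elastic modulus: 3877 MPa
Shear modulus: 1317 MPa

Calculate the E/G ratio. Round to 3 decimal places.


E / G = 3877 / 1317 = 2.944

2.944


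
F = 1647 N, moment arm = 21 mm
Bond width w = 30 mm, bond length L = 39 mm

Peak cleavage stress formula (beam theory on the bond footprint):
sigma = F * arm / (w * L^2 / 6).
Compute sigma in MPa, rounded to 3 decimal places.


sigma = (1647 * 21) / (30 * 1521 / 6)
= 34587 * 6 / 45630
= 207522 / 45630
= 4.548 MPa

4.548


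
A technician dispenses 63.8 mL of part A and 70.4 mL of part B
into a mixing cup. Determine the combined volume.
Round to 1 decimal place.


Combined volume = 63.8 + 70.4
= 134.2 mL

134.2


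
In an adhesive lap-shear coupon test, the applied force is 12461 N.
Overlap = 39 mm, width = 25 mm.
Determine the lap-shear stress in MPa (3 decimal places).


stress = F / (overlap * width)
= 12461 / (39 * 25)
= 12.781 MPa

12.781


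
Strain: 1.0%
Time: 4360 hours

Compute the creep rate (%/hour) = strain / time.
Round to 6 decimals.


Creep rate = 1.0 / 4360
= 0.000229 %/h

0.000229


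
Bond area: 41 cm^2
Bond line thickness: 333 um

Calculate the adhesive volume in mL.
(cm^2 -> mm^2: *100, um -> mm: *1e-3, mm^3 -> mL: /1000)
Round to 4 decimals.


V = 41*100 * 333*1e-3 / 1000
= 1.3653 mL

1.3653


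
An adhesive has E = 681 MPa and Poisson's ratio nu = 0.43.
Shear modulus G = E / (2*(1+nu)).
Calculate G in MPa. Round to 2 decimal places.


G = 681 / (2*(1+0.43))
= 681 / 2.86
= 238.11 MPa

238.11


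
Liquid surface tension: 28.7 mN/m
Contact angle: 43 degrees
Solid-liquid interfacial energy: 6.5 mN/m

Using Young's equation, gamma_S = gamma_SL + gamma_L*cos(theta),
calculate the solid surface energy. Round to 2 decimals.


gamma_S = 6.5 + 28.7 * cos(43)
= 27.49 mN/m

27.49


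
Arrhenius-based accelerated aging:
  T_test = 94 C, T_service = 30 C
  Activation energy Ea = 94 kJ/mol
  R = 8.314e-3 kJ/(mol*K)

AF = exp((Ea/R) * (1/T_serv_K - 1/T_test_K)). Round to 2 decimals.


T_test_K = 367.15, T_serv_K = 303.15
AF = exp((94/8.314e-3) * (1/303.15 - 1/367.15))
= 665.97

665.97


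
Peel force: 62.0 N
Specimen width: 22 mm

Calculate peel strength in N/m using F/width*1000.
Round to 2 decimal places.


Peel strength = 62.0 / 22 * 1000 = 2818.18 N/m

2818.18


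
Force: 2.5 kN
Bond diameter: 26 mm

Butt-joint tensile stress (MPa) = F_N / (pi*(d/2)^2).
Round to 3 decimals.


F_N = 2.5 * 1000 = 2500.0 N
A = pi*(13.0)^2 = 530.9292 mm^2
stress = 2500.0 / 530.9292 = 4.709 MPa

4.709


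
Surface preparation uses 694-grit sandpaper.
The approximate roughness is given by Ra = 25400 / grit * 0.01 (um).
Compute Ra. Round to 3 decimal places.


Ra = 25400 / 694 * 0.01
= 254 / 694
= 0.366 um

0.366


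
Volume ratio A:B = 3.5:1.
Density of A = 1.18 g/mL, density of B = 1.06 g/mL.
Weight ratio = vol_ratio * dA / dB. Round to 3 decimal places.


Wt ratio = 3.5 * 1.18 / 1.06
= 3.896

3.896


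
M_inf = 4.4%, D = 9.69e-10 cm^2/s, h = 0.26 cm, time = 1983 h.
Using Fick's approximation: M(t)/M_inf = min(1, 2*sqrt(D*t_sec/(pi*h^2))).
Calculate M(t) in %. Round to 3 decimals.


t = 7138800 s
ratio = min(1, 2*sqrt(9.69e-10*7138800/(pi*0.0676)))
= 0.360958
M(t) = 4.4 * 0.360958 = 1.588%

1.588


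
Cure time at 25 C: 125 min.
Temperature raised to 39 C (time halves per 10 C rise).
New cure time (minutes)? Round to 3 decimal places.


Acceleration factor = 2^(14/10) = 2.6390
New time = 125 / 2.6390 = 47.366 min

47.366


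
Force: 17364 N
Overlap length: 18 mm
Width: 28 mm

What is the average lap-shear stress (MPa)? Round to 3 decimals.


Average shear stress = F / (overlap * width)
= 17364 / (18 * 28)
= 34.452 MPa

34.452


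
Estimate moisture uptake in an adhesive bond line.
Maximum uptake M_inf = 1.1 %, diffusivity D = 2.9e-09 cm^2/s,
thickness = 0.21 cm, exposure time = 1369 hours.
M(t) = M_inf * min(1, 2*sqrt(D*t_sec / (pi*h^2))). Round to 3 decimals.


Convert time: 1369 h = 4928400 s
ratio = min(1, 2*sqrt(2.9e-09*4928400/(pi*0.21^2)))
= 0.642374
M(t) = 1.1 * 0.642374 = 0.707%

0.707


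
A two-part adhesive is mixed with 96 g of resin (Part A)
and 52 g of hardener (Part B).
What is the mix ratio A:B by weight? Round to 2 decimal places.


Mix ratio = mass_A / mass_B
= 96 / 52
= 1.85

1.85


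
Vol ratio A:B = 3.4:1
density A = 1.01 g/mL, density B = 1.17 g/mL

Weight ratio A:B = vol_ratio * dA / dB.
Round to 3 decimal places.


Weight ratio = 3.4 * 1.01 / 1.17
= 2.935

2.935


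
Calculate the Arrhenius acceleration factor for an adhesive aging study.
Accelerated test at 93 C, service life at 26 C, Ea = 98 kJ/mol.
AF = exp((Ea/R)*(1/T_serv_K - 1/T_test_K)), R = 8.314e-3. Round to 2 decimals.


T_test = 366.15 K, T_serv = 299.15 K
Ea/R = 98 / 0.008314 = 11787.35
AF = exp(11787.35 * (1/299.15 - 1/366.15))
= 1353.06

1353.06


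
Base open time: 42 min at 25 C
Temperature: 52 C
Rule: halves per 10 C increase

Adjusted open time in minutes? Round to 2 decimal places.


Acceleration = 2^((52-25)/10) = 6.4980
Open time = 42 / 6.4980 = 6.46 min

6.46


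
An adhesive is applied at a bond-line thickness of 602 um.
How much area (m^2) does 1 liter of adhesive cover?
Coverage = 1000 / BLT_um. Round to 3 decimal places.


Coverage = 1000 / 602 = 1.661 m^2

1.661


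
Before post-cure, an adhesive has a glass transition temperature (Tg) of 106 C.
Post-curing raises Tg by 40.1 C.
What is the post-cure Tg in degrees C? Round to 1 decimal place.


Tg_post = Tg_base + delta_Tg
= 106 + 40.1
= 146.1 C

146.1


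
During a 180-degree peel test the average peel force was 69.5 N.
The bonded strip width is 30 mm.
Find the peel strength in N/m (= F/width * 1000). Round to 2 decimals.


Peel strength = F/width * 1000
= 69.5 / 30 * 1000
= 2316.67 N/m

2316.67


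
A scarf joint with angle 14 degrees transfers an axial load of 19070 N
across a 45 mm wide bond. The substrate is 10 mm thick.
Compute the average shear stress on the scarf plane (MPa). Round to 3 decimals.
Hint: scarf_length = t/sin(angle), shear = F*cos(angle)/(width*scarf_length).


scarf_length = 10 / sin(14 deg) = 41.3357 mm
cos(14 deg) = 0.970296
shear stress = 19070 * 0.970296 / (45 * 41.3357)
= 9.948 MPa

9.948


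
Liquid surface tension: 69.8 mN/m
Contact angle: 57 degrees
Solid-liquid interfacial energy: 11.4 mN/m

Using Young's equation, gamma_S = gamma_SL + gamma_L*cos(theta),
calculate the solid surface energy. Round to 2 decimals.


gamma_S = 11.4 + 69.8 * cos(57)
= 49.42 mN/m

49.42


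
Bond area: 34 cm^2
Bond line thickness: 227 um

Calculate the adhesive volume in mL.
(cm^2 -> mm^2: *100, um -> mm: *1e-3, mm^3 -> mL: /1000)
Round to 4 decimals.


V = 34*100 * 227*1e-3 / 1000
= 0.7718 mL

0.7718


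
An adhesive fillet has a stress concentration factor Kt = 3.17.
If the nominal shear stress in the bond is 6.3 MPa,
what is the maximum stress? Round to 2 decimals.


Max stress = 6.3 * 3.17 = 19.97 MPa

19.97


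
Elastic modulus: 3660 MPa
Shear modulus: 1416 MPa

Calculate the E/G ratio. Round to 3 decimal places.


E / G = 3660 / 1416 = 2.585

2.585


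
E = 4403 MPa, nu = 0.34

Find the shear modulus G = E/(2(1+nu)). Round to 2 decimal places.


G = 4403 / (2 * 1.34)
= 1642.91 MPa

1642.91


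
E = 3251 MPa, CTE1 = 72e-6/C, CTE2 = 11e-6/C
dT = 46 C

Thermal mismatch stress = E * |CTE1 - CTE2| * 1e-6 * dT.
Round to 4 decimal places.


= 3251 * 61e-6 * 46
= 9.1223 MPa

9.1223


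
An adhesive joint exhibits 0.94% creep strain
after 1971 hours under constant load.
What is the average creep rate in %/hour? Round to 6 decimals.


Creep rate = strain / time
= 0.94 / 1971
= 0.000477 %/h

0.000477


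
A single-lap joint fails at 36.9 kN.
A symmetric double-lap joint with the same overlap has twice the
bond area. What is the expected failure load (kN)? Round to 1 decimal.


Double-lap load = 2 * 36.9 = 73.8 kN

73.8


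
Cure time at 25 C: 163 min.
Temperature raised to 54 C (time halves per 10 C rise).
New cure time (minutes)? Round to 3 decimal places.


Acceleration factor = 2^(29/10) = 7.4643
New time = 163 / 7.4643 = 21.837 min

21.837


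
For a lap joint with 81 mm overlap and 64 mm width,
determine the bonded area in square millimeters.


Area = 81 * 64 = 5184 mm^2

5184


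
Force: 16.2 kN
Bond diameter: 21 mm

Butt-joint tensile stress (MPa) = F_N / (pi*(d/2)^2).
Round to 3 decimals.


F_N = 16.2 * 1000 = 16200.0 N
A = pi*(10.5)^2 = 346.3606 mm^2
stress = 16200.0 / 346.3606 = 46.772 MPa

46.772


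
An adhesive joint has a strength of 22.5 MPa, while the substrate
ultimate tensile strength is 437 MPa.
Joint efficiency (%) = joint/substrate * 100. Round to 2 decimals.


Efficiency = 22.5 / 437 * 100
= 5.15%

5.15


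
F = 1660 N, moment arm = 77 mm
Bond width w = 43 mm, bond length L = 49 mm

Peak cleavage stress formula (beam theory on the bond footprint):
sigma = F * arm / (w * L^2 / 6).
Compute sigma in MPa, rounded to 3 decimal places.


sigma = (1660 * 77) / (43 * 2401 / 6)
= 127820 * 6 / 103243
= 766920 / 103243
= 7.428 MPa

7.428


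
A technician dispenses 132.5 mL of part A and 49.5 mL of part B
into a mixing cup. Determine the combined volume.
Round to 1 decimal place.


Combined volume = 132.5 + 49.5
= 182.0 mL

182.0


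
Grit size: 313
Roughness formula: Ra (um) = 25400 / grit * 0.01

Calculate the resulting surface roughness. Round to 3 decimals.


Ra = 25400 / 313 * 0.01
= 0.812 um

0.812


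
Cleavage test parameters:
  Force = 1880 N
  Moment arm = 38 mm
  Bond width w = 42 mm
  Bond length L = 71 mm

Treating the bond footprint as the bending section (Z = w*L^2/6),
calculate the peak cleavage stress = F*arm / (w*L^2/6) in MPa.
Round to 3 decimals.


M = 1880 * 38 = 71440 N*mm
Z = 42 * 71^2 / 6 = 211722 / 6 mm^3
sigma = M / Z = 6 * 71440 / 211722 = 428640 / 211722
= 2.025 MPa

2.025


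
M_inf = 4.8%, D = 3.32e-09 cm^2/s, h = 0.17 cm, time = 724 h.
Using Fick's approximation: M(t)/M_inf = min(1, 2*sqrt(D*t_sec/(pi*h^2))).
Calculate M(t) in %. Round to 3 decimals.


t = 2606400 s
ratio = min(1, 2*sqrt(3.32e-09*2606400/(pi*0.0289)))
= 0.617441
M(t) = 4.8 * 0.617441 = 2.964%

2.964


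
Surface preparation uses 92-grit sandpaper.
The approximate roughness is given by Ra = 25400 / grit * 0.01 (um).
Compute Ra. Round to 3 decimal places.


Ra = 25400 / 92 * 0.01
= 254 / 92
= 2.761 um

2.761


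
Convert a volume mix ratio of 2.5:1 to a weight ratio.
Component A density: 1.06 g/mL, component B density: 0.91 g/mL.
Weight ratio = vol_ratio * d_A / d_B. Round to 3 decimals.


= 2.5 * 1.06 / 0.91 = 2.912

2.912


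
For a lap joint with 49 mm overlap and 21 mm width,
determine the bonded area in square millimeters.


Area = 49 * 21 = 1029 mm^2

1029


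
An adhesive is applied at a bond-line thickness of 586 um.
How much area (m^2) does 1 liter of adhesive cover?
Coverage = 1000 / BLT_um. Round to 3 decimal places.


Coverage = 1000 / 586 = 1.706 m^2

1.706


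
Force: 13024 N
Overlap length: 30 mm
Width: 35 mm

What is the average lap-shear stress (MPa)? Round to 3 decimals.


Average shear stress = F / (overlap * width)
= 13024 / (30 * 35)
= 12.404 MPa

12.404


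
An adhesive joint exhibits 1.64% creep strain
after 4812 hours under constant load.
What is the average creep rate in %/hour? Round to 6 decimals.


Creep rate = strain / time
= 1.64 / 4812
= 0.000341 %/h

0.000341


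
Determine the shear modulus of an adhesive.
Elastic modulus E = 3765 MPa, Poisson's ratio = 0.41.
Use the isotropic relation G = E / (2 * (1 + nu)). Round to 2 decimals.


G = 3765 / (2*(1+0.41)) = 3765 / 2.82
= 1335.11 MPa

1335.11


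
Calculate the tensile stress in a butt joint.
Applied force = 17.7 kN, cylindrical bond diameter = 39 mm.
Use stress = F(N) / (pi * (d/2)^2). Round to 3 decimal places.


A = pi * 19.5^2 = 1194.5906 mm^2
sigma = 17700.0 / 1194.5906 = 14.817 MPa

14.817


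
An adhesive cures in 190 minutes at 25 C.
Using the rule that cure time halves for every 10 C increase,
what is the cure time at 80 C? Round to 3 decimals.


Factor = 2^((80 - 25) / 10) = 45.2548
Cure time = 190 / 45.2548
= 4.198 minutes

4.198


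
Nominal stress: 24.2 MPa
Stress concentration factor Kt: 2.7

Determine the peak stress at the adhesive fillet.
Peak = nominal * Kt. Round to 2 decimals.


Peak stress = 24.2 * 2.7
= 65.34 MPa

65.34


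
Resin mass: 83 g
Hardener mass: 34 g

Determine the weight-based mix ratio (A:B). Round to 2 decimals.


Ratio = 83 / 34 = 2.44

2.44


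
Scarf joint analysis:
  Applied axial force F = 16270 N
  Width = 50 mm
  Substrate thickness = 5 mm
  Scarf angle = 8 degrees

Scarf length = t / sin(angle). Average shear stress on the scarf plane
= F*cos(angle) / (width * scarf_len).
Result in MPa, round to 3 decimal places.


Scarf length = 5 / sin(8 deg) = 35.9265 mm
cos(8 deg) = 0.990268
Shear = 16270 * 0.990268 / (50 * 35.9265)
= 8.969 MPa

8.969


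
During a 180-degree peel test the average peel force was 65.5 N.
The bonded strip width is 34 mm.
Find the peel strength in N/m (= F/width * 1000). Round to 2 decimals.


Peel strength = F/width * 1000
= 65.5 / 34 * 1000
= 1926.47 N/m

1926.47


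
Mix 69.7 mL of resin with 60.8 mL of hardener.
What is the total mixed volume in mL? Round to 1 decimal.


Total = 69.7 + 60.8 = 130.5 mL

130.5


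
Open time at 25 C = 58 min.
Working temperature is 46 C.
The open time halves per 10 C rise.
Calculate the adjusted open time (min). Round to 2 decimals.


factor = 2^((46 - 25) / 10) = 4.2871
ot = 58 / 4.2871 = 13.53 min

13.53


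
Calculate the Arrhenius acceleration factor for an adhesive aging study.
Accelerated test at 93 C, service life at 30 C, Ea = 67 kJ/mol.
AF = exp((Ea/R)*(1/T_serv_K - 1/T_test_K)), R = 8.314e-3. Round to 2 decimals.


T_test = 366.15 K, T_serv = 303.15 K
Ea/R = 67 / 0.008314 = 8058.70
AF = exp(8058.70 * (1/303.15 - 1/366.15))
= 96.92

96.92


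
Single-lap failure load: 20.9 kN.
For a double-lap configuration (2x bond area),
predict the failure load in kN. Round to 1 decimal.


Failure load = 20.9 * 2 = 41.8 kN

41.8


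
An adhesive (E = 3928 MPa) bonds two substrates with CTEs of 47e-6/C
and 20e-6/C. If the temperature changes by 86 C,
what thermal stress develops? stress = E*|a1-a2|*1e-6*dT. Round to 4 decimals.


Stress = 3928 * |47 - 20| * 1e-6 * 86
= 9.1208 MPa

9.1208


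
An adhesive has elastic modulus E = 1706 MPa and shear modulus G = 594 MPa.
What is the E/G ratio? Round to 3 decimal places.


E/G = 1706 / 594 = 2.872

2.872


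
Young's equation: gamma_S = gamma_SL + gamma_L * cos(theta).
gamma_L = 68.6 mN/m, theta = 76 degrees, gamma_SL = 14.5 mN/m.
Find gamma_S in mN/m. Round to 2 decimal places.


cos(76 deg) = 0.241922
gamma_S = 14.5 + 68.6 * 0.241922
= 31.10 mN/m

31.10


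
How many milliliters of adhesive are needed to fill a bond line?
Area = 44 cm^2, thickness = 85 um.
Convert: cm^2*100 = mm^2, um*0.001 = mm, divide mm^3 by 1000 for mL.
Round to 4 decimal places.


= (44 * 100) * (85 * 0.001) / 1000
= 0.3740 mL

0.3740


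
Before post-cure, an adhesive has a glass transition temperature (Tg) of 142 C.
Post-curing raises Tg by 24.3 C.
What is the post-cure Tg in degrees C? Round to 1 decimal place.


Tg_post = Tg_base + delta_Tg
= 142 + 24.3
= 166.3 C

166.3


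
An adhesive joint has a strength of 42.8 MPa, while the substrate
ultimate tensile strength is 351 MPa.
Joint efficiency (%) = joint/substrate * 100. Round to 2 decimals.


Efficiency = 42.8 / 351 * 100
= 12.19%

12.19


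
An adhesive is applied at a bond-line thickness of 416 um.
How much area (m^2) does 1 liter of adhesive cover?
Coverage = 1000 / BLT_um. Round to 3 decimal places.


Coverage = 1000 / 416 = 2.404 m^2

2.404


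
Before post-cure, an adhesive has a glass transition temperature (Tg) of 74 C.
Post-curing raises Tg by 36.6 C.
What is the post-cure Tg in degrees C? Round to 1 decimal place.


Tg_post = Tg_base + delta_Tg
= 74 + 36.6
= 110.6 C

110.6


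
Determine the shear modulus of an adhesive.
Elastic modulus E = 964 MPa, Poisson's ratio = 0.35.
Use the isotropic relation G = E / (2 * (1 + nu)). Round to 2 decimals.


G = 964 / (2*(1+0.35)) = 964 / 2.70
= 357.04 MPa

357.04


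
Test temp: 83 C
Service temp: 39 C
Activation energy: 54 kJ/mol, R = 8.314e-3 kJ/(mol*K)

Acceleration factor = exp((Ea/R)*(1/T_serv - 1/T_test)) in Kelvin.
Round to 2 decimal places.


AF = exp((54/0.008314)*(1/312.15 - 1/356.15))
= 13.07

13.07


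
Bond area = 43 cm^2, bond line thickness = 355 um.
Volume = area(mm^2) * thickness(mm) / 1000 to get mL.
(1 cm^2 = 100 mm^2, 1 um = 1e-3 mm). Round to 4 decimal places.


area_mm2 = 43 * 100 = 4300
blt_mm = 355 * 1e-3 = 0.355
vol_mm3 = 4300 * 0.355 = 1526.5
vol_mL = 1526.5 / 1000 = 1.5265 mL

1.5265


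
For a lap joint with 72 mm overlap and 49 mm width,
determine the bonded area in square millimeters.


Area = 72 * 49 = 3528 mm^2

3528


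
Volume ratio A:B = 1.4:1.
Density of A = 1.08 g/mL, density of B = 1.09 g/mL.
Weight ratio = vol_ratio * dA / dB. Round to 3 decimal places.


Wt ratio = 1.4 * 1.08 / 1.09
= 1.387

1.387


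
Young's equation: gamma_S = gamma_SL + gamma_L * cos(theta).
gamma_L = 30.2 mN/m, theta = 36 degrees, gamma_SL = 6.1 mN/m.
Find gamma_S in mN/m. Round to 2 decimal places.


cos(36 deg) = 0.809017
gamma_S = 6.1 + 30.2 * 0.809017
= 30.53 mN/m

30.53


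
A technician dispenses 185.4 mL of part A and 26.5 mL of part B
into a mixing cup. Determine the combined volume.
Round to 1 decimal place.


Combined volume = 185.4 + 26.5
= 211.9 mL

211.9


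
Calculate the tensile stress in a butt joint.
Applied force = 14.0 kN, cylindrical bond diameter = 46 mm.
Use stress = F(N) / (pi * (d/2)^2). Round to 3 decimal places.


A = pi * 23.0^2 = 1661.9025 mm^2
sigma = 14000.0 / 1661.9025 = 8.424 MPa

8.424


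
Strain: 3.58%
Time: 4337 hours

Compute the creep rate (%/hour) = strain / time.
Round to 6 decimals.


Creep rate = 3.58 / 4337
= 0.000825 %/h

0.000825


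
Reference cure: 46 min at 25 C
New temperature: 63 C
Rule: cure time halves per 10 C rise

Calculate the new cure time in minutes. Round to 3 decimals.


factor = 2^((63-25)/10) = 13.9288
t_new = 46 / 13.9288 = 3.303 min

3.303


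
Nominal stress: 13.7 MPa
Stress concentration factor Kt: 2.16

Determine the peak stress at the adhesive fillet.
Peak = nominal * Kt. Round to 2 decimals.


Peak stress = 13.7 * 2.16
= 29.59 MPa

29.59


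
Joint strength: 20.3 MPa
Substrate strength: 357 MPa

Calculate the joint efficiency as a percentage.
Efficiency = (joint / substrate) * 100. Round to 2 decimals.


Efficiency = (20.3 / 357) * 100 = 5.69%

5.69


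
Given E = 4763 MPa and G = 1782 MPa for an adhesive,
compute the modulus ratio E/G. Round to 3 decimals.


E/G ratio = 4763 / 1782 = 2.673

2.673


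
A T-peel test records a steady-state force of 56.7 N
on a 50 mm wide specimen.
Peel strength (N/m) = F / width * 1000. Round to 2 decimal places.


Peel strength = 56.7 / 50 * 1000
= 1134.00 N/m

1134.00


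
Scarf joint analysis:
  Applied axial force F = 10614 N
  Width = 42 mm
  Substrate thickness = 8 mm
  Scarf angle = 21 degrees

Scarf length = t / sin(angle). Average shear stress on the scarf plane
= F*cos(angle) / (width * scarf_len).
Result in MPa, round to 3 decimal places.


Scarf length = 8 / sin(21 deg) = 22.3234 mm
cos(21 deg) = 0.933580
Shear = 10614 * 0.933580 / (42 * 22.3234)
= 10.569 MPa

10.569


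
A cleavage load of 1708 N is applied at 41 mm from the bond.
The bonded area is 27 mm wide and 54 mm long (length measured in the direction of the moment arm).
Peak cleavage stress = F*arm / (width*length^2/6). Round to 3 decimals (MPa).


Moment = 1708 * 41 = 70028 N*mm
Section modulus = 27 * 2916 / 6 = 78732 / 6 mm^3
Stress = 70028 / (78732 / 6) = 420168 / 78732
= 5.337 MPa

5.337


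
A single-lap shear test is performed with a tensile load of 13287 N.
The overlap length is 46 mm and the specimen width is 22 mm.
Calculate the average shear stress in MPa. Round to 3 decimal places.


Shear stress = F / (overlap * width)
= 13287 / (46 * 22)
= 13287 / 1012
= 13.129 MPa

13.129


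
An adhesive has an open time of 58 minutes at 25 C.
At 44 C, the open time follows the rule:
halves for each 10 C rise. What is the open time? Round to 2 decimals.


Factor = 2^((44-25)/10) = 3.7321
Open time = 58 / 3.7321 = 15.54 min

15.54


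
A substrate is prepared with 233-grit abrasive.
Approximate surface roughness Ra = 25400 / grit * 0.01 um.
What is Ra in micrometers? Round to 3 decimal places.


Ra = 25400 / 233 * 0.01 = 1.090 um

1.090


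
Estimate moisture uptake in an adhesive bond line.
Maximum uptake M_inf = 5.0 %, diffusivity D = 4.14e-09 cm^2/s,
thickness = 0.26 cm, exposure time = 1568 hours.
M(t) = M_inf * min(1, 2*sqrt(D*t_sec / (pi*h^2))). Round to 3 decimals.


Convert time: 1568 h = 5644800 s
ratio = min(1, 2*sqrt(4.14e-09*5644800/(pi*0.26^2)))
= 0.663447
M(t) = 5.0 * 0.663447 = 3.317%

3.317


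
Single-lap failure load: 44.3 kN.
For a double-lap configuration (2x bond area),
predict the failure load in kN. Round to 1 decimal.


Failure load = 44.3 * 2 = 88.6 kN

88.6


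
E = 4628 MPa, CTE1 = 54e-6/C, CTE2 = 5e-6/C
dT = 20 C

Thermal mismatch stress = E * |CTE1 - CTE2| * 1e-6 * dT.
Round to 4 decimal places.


= 4628 * 49e-6 * 20
= 4.5354 MPa

4.5354


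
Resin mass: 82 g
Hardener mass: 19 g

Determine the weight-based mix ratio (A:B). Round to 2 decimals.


Ratio = 82 / 19 = 4.32

4.32


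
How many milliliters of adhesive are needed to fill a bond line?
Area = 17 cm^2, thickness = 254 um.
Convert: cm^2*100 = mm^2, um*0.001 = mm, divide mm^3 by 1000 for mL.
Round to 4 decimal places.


= (17 * 100) * (254 * 0.001) / 1000
= 0.4318 mL

0.4318


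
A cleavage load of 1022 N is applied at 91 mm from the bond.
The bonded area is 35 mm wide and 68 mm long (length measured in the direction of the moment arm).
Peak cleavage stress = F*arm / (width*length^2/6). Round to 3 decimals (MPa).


Moment = 1022 * 91 = 93002 N*mm
Section modulus = 35 * 4624 / 6 = 161840 / 6 mm^3
Stress = 93002 / (161840 / 6) = 558012 / 161840
= 3.448 MPa

3.448


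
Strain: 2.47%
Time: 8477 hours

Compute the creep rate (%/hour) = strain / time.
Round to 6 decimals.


Creep rate = 2.47 / 8477
= 0.000291 %/h

0.000291


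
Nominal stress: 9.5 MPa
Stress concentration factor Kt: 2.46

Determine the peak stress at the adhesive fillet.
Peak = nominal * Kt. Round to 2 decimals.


Peak stress = 9.5 * 2.46
= 23.37 MPa

23.37


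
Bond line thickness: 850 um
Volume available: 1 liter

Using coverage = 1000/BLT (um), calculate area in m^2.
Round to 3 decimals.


1 L = 1e6 mm^3, thickness = 850 um = 0.85 mm
Area = 1e6 / 0.85 mm^2 = (1e6 / 0.85) / 1e6 m^2 = 1000 / 850 m^2
= 1.176 m^2

1.176


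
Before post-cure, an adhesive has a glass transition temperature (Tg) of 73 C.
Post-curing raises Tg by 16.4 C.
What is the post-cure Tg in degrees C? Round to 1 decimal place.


Tg_post = Tg_base + delta_Tg
= 73 + 16.4
= 89.4 C

89.4


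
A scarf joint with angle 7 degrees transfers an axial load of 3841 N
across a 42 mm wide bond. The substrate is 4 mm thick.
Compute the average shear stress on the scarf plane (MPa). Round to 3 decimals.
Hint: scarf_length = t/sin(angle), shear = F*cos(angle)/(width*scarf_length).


scarf_length = 4 / sin(7 deg) = 32.8220 mm
cos(7 deg) = 0.992546
shear stress = 3841 * 0.992546 / (42 * 32.8220)
= 2.766 MPa

2.766


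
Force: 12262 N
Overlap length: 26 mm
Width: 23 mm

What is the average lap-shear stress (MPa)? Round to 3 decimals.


Average shear stress = F / (overlap * width)
= 12262 / (26 * 23)
= 20.505 MPa

20.505


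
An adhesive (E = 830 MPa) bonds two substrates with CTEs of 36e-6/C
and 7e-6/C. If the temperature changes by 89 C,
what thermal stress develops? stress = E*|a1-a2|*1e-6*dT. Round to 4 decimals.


Stress = 830 * |36 - 7| * 1e-6 * 89
= 2.1422 MPa

2.1422


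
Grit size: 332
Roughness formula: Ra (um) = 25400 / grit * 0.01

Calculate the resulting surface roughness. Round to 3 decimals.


Ra = 25400 / 332 * 0.01
= 0.765 um

0.765


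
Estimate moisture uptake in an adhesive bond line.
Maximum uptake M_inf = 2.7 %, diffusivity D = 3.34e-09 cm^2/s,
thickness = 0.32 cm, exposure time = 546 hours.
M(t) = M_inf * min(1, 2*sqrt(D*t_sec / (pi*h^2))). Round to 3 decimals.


Convert time: 546 h = 1965600 s
ratio = min(1, 2*sqrt(3.34e-09*1965600/(pi*0.32^2)))
= 0.285710
M(t) = 2.7 * 0.285710 = 0.771%

0.771


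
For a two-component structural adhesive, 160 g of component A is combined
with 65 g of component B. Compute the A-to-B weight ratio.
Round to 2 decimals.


Weight ratio A:B = 160 / 65
= 2.46

2.46


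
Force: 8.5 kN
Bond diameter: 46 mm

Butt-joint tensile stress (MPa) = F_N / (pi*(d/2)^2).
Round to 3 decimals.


F_N = 8.5 * 1000 = 8500.0 N
A = pi*(23.0)^2 = 1661.9025 mm^2
stress = 8500.0 / 1661.9025 = 5.115 MPa

5.115


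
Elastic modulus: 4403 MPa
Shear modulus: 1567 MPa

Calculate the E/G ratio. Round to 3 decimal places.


E / G = 4403 / 1567 = 2.810

2.810


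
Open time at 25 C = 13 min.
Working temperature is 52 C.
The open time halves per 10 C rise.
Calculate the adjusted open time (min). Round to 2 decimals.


factor = 2^((52 - 25) / 10) = 6.4980
ot = 13 / 6.4980 = 2.00 min

2.00


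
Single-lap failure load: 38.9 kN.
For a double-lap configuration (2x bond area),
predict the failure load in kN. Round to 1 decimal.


Failure load = 38.9 * 2 = 77.8 kN

77.8


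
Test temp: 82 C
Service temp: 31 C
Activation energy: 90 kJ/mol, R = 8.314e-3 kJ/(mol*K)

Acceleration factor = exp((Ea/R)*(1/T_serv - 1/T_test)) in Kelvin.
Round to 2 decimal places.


AF = exp((90/0.008314)*(1/304.15 - 1/355.15))
= 165.83

165.83


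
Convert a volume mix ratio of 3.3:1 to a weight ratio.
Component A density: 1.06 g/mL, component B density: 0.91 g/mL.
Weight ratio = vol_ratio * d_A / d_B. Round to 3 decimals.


= 3.3 * 1.06 / 0.91 = 3.844

3.844


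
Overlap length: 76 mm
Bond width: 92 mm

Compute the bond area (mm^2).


Bond area = 76 * 92 = 6992 mm^2

6992


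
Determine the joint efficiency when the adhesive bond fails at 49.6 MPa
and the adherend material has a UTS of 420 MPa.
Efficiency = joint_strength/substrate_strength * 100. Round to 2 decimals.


Joint efficiency = 49.6 / 420 * 100
= 11.81%

11.81


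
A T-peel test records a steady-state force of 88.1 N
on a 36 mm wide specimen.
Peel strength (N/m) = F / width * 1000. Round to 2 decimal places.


Peel strength = 88.1 / 36 * 1000
= 2447.22 N/m

2447.22


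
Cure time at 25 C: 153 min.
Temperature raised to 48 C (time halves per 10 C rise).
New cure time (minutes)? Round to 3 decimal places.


Acceleration factor = 2^(23/10) = 4.9246
New time = 153 / 4.9246 = 31.069 min

31.069


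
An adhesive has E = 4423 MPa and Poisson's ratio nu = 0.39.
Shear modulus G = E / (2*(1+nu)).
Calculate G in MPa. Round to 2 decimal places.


G = 4423 / (2*(1+0.39))
= 4423 / 2.78
= 1591.01 MPa

1591.01


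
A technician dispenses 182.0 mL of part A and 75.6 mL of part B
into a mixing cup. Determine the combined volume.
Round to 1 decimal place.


Combined volume = 182.0 + 75.6
= 257.6 mL

257.6


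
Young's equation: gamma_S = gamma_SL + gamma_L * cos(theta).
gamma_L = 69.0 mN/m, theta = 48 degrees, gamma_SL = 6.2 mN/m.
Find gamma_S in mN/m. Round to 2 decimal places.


cos(48 deg) = 0.669131
gamma_S = 6.2 + 69.0 * 0.669131
= 52.37 mN/m

52.37


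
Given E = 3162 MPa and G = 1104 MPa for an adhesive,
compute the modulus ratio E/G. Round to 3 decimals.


E/G ratio = 3162 / 1104 = 2.864

2.864


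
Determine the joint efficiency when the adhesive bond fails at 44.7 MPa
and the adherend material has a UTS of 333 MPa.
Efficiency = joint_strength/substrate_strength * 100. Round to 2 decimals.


Joint efficiency = 44.7 / 333 * 100
= 13.42%

13.42


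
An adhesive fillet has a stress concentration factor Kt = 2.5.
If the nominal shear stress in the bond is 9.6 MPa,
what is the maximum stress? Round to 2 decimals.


Max stress = 9.6 * 2.5 = 24.00 MPa

24.00


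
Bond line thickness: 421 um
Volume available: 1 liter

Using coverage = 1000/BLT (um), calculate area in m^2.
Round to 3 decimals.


1 L = 1e6 mm^3, thickness = 421 um = 0.421 mm
Area = 1e6 / 0.421 mm^2 = (1e6 / 0.421) / 1e6 m^2 = 1000 / 421 m^2
= 2.375 m^2

2.375


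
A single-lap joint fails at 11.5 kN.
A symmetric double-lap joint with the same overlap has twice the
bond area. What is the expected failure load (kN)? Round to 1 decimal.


Double-lap load = 2 * 11.5 = 23.0 kN

23.0


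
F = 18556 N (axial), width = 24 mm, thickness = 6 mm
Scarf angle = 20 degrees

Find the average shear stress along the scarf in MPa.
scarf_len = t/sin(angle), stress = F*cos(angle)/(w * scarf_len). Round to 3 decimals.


scarf_len = 6/sin(20 deg) = 17.5428
cos(20 deg) = 0.939693
stress = 18556*0.939693/(24*17.5428) = 41.415 MPa

41.415


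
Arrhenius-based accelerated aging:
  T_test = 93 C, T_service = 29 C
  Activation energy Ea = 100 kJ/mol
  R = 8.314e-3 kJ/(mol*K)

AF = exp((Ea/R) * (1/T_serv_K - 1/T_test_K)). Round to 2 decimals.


T_test_K = 366.15, T_serv_K = 302.15
AF = exp((100/8.314e-3) * (1/302.15 - 1/366.15))
= 1051.59

1051.59


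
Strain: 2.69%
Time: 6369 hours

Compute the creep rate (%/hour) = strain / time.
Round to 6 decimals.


Creep rate = 2.69 / 6369
= 0.000422 %/h

0.000422


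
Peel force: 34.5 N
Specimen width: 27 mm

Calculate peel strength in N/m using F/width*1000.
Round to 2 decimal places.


Peel strength = 34.5 / 27 * 1000 = 1277.78 N/m

1277.78


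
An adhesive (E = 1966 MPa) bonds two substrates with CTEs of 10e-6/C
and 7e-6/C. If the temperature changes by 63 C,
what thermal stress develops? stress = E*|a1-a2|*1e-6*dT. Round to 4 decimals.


Stress = 1966 * |10 - 7| * 1e-6 * 63
= 0.3716 MPa

0.3716


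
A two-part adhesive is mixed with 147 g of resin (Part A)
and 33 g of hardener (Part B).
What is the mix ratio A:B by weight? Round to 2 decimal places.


Mix ratio = mass_A / mass_B
= 147 / 33
= 4.45

4.45


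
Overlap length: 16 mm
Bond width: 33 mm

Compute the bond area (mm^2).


Bond area = 16 * 33 = 528 mm^2

528


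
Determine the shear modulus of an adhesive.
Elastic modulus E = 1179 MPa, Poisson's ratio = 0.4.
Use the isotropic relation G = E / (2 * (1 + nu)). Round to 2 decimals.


G = 1179 / (2*(1+0.4)) = 1179 / 2.80
= 421.07 MPa

421.07


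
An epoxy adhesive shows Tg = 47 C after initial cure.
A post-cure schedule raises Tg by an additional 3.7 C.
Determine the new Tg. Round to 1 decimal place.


New Tg = 47 + 3.7
= 50.7 C

50.7


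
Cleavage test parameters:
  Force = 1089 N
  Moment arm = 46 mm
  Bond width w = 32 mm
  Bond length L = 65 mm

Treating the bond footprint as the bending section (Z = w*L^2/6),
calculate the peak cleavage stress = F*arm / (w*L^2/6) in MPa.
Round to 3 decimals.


M = 1089 * 46 = 50094 N*mm
Z = 32 * 65^2 / 6 = 135200 / 6 mm^3
sigma = M / Z = 6 * 50094 / 135200 = 300564 / 135200
= 2.223 MPa

2.223


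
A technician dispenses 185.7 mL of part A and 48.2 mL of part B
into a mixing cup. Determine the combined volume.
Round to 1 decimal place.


Combined volume = 185.7 + 48.2
= 233.9 mL

233.9
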